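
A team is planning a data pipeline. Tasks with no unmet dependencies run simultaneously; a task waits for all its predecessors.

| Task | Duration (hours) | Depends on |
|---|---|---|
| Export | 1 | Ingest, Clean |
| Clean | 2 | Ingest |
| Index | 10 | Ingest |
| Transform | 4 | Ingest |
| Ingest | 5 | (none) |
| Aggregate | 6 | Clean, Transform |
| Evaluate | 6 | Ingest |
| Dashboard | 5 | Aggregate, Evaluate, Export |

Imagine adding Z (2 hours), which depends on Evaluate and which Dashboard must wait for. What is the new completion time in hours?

Originally the project takes 20 hours.
With Z inserted, Dashboard now waits for max(Aggregate, Evaluate, Export, Z).
New critical path: Ingest→Transform→Aggregate→Dashboard = 5+4+6+5 = 20 ⇒ 20 hours.

20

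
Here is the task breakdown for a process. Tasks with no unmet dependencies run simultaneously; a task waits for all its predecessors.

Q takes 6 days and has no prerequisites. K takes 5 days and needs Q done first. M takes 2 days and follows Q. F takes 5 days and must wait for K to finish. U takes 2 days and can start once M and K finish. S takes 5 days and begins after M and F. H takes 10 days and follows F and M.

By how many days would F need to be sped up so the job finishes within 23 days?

3

Current finish: 26 days; target: 23.
F is on every critical path, so each day cut from F cuts the finish by one (this holds down to a finish of 22).
Need 26 − 23 = 3 days off F → F becomes 2 days, finish becomes 23.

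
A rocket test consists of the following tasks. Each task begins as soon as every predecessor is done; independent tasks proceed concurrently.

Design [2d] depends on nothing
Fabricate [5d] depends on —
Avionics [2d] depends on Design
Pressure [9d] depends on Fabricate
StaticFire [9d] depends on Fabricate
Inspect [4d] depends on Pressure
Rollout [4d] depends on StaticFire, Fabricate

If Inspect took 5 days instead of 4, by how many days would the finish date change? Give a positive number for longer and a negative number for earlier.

Actual critical path: Fabricate→Pressure→Inspect = 5+9+4 = 18 ⇒ 18 days.
Inspect is on the critical path; changing it to 5 makes that path 19 days.
The critical path is still Fabricate→Pressure→Inspect; finish is now 19 days.
Change in finish: 19 − 18 = +1 days.

1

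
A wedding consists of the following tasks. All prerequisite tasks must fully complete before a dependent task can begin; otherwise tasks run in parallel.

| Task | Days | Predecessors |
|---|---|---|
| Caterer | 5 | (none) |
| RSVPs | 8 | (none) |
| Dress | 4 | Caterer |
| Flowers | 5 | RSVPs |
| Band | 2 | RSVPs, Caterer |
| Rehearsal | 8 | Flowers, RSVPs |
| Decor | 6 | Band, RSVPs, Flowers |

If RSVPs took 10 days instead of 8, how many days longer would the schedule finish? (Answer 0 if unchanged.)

2

Critical path before the change: RSVPs→Flowers→Rehearsal = 8+5+8 = 21 giving 21 days.
RSVPs lies on that path, so at 10 days the path becomes 23 days.
No other chain overtakes it, so the finish is 23 days.
Change in finish: 23 − 21 = +2 days.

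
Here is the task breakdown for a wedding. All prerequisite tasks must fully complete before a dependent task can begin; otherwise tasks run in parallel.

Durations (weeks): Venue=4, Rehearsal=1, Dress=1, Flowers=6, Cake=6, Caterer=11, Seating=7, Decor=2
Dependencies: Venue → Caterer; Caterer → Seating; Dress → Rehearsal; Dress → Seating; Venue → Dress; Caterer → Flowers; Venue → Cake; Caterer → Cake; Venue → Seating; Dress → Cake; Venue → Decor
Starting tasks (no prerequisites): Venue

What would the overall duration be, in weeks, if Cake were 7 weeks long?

22

The binding path is Venue→Caterer→Seating = 4+11+7 = 22; finish at 22 weeks.
Cake is off the critical path — its longest chain is 21 weeks, giving 1 of slack.
The binding chain switches to Venue→Caterer→Cake = 4+11+7 = 22; finish 22 weeks.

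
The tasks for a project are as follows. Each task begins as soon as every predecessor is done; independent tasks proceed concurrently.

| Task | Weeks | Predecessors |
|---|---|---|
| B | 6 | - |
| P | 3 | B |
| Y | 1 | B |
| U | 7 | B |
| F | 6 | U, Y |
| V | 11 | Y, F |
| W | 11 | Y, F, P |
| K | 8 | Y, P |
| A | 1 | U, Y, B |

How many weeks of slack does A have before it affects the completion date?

16

The longest chain is B→U→F→V = 6+7+6+11 = 30; overall finish 30 weeks.
A finishes as early as 14 and must finish by 30.
Float = 30 − 14 = 16.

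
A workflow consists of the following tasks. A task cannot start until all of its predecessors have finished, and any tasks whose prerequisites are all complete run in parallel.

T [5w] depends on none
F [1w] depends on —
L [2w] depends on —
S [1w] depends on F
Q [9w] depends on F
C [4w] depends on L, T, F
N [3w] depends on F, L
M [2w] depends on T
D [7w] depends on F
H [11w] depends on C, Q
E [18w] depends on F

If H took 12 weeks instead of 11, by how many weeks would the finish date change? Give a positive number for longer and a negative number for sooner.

1

Critical path before the change: F→Q→H = 1+9+11 = 21 giving 21 weeks.
Since H is critical, the +1 change carries straight to that chain (now 22 weeks).
That remains the longest chain; total 22 weeks.
Change in finish: 22 − 21 = +1 weeks.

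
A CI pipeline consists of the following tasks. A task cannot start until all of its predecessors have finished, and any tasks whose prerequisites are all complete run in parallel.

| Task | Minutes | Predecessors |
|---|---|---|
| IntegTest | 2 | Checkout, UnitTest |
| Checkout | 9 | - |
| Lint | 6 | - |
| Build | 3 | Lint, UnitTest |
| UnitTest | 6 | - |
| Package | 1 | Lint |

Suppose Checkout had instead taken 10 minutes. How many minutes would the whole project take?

12

Baseline: Checkout→IntegTest = 9+2 = 11 → 11 minutes.
Checkout lies on that path, so at 10 minutes the path becomes 12 minutes.
That remains the longest chain; total 12 minutes.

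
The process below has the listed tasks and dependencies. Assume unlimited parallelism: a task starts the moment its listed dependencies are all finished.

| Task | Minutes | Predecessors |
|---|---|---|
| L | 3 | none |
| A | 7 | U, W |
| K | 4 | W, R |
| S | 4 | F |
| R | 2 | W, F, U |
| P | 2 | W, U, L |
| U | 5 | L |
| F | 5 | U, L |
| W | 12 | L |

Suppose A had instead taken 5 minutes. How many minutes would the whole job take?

21

Baseline: L→W→A = 3+12+7 = 22 → 22 minutes.
Since A is critical, the -2 change carries straight to that chain (now 20 minutes).
Now L→W→R→K = 3+12+2+4 = 21 is longest, so the finish becomes 21 minutes.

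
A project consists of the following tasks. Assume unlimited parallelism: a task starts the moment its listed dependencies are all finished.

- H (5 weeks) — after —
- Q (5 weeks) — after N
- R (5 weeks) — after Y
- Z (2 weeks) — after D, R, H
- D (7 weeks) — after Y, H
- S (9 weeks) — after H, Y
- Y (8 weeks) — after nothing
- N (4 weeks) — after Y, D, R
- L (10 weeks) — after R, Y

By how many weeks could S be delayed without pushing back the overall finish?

Critical path: Y→D→N→Q = 8+7+4+5 = 24, so the finish is 24 weeks.
The longest chain containing S totals 17 weeks.
Slack of S = 15 − 8 = 7 weeks.

7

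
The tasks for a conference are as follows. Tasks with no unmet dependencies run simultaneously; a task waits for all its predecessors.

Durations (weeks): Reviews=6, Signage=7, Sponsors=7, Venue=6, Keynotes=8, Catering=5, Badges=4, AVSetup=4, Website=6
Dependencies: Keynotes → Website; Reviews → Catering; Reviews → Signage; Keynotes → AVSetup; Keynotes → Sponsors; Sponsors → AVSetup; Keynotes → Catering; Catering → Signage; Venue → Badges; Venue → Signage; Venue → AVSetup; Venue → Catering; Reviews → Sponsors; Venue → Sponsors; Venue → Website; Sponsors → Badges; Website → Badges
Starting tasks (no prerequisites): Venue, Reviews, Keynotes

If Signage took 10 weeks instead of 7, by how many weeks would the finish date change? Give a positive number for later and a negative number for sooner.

3

As given, the longest chain is Keynotes→Catering→Signage = 8+5+7 = 20, so the finish is 20 weeks.
Signage is on the critical path; changing it to 10 makes that path 23 weeks.
That remains the longest chain; total 23 weeks.
Change in finish: 23 − 20 = +3 weeks.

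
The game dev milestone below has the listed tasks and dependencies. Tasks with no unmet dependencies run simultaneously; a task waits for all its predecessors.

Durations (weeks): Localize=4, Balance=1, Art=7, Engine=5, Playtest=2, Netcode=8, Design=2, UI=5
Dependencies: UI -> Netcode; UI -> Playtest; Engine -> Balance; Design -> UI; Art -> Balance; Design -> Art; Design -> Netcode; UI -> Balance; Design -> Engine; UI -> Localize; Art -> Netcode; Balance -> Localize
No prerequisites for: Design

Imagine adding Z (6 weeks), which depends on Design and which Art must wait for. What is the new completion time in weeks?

23

Originally the plan takes 17 weeks.
With Z inserted, Art now waits for max(Design, Z).
New critical path: Design→Z→Art→Netcode = 2+6+7+8 = 23 ⇒ 23 weeks.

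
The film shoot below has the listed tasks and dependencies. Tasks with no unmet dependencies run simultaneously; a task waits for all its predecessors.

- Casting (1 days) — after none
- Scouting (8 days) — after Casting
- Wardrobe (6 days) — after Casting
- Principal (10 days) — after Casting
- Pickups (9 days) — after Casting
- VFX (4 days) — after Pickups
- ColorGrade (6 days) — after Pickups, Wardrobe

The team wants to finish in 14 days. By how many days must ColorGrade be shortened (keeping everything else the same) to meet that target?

Current finish: 16 days; target: 14.
ColorGrade is on every critical path, so each day cut from ColorGrade cuts the finish by one (this holds down to a finish of 14).
Need 16 − 14 = 2 days off ColorGrade → ColorGrade becomes 4 days, finish becomes 14.

2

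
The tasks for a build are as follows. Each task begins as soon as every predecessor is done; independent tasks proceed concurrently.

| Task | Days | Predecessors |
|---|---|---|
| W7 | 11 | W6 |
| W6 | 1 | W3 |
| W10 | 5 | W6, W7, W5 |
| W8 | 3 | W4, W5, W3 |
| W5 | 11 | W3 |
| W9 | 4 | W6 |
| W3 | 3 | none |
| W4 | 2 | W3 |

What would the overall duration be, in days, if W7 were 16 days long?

25

Baseline: W3→W6→W7→W10 = 3+1+11+5 = 20 → 20 days.
W7 lies on that path, so at 16 days the path becomes 25 days.
The critical path is still W3→W6→W7→W10; finish is now 25 days.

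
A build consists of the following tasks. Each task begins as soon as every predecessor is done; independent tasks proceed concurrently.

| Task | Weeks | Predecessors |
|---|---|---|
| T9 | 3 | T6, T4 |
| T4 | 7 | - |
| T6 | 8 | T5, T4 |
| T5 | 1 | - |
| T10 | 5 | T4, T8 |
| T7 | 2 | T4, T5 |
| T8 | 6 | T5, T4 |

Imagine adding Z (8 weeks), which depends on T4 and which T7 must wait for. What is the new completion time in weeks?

Originally the schedule takes 18 weeks.
With Z inserted, T7 now waits for max(T4, T5, Z).
New critical path: T4→T6→T9 = 7+8+3 = 18 ⇒ 18 weeks.

18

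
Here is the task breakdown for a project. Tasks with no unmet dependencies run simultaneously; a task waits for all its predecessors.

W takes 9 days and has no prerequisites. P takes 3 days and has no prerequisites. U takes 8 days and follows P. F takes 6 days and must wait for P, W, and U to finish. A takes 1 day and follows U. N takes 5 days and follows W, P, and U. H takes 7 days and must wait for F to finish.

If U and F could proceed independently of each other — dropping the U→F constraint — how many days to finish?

With the dependency in place, P→U→F→H = 3+8+6+7 = 24 sets the finish at 24 days.
Without U→F, F's earliest start moves from 11 to 9.
After: W→F→H = 9+6+7 = 22 → 22 days.

22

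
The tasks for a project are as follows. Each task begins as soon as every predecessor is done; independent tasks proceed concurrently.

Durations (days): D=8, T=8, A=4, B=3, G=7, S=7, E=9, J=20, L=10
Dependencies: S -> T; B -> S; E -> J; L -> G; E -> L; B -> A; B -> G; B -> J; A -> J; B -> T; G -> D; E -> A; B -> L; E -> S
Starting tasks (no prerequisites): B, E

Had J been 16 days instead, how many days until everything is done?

As given, the longest chain is E→L→G→D = 9+10+7+8 = 34, so the finish is 34 days.
J is off the critical path — its longest chain is 33 days, giving 1 of slack.
The critical path is still E→L→G→D; finish is now 34 days.

34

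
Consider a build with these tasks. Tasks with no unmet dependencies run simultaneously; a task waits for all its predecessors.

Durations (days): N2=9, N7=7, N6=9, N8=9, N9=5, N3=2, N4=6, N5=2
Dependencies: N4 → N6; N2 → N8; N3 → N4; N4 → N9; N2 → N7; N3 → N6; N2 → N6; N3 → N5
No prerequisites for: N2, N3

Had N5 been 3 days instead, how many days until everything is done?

The binding path is N2→N6 = 9+9 = 18; finish at 18 days.
N5 is off the critical path — its longest chain is 4 days, giving 14 of slack.
No other chain overtakes it, so the finish is 18 days.

18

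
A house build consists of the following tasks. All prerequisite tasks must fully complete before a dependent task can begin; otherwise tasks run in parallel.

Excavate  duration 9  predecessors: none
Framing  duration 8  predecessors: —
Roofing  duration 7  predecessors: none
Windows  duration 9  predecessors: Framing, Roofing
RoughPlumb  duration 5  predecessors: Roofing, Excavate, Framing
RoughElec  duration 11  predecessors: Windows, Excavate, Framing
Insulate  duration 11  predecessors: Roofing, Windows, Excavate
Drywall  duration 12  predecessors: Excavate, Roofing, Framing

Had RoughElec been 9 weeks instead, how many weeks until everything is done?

28

As given, the longest chain is Framing→Windows→RoughElec = 8+9+11 = 28, so the finish is 28 weeks.
RoughElec lies on that path, so at 9 weeks the path becomes 26 weeks.
New critical path: Framing→Windows→Insulate = 8+9+11 = 28 ⇒ 28 weeks.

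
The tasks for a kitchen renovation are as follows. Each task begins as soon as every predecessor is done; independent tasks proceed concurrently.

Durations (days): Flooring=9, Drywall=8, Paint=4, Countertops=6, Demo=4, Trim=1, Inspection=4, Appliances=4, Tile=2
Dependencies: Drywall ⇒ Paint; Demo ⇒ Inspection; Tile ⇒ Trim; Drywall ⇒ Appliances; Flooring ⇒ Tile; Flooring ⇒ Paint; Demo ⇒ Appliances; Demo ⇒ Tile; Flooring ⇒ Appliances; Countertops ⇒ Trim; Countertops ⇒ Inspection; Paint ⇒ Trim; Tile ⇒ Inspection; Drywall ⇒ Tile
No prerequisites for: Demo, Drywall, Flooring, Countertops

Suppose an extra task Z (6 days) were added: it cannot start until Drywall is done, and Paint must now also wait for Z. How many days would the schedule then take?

19

Originally the schedule takes 15 days.
With Z inserted, Paint now waits for max(Flooring, Drywall, Z).
New critical path: Drywall→Z→Paint→Trim = 8+6+4+1 = 19 ⇒ 19 days.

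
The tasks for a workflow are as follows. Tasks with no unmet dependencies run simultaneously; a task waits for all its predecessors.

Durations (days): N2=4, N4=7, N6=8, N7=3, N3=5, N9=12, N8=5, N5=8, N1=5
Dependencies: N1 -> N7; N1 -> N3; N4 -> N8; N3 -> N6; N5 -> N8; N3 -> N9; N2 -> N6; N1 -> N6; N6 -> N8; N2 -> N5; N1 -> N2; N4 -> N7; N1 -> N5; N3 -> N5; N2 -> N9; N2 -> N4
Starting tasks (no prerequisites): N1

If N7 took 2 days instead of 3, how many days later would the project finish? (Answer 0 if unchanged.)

0

The binding path is N1→N3→N5→N8 = 5+5+8+5 = 23; finish at 23 days.
N7 is off the critical path — its longest chain is 19 days, giving 4 of slack.
No other chain overtakes it, so the finish is 23 days.
Change in finish: 23 − 23 = +0 days.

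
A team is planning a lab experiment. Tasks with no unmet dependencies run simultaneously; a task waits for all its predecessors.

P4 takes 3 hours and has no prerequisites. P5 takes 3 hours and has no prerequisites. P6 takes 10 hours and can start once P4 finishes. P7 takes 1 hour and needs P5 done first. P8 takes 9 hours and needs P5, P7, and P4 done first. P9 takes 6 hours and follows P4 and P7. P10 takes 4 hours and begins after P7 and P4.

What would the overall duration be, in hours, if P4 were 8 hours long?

18

Actual critical path: P4→P6 = 3+10 = 13 ⇒ 13 hours.
P4 is on the critical path; changing it to 8 makes that path 18 hours.
That remains the longest chain; total 18 hours.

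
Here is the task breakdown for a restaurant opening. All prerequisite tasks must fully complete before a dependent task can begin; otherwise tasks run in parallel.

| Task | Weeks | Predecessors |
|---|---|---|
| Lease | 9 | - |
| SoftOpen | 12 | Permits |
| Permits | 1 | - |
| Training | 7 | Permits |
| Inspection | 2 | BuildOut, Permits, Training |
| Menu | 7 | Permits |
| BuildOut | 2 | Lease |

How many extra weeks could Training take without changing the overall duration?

3

Critical path: Lease→BuildOut→Inspection = 9+2+2 = 13, so the finish is 13 weeks.
Longest path through Training: 10 weeks (earliest finish 8, latest finish 11).
So Training can slip 11 − 8 = 3 weeks.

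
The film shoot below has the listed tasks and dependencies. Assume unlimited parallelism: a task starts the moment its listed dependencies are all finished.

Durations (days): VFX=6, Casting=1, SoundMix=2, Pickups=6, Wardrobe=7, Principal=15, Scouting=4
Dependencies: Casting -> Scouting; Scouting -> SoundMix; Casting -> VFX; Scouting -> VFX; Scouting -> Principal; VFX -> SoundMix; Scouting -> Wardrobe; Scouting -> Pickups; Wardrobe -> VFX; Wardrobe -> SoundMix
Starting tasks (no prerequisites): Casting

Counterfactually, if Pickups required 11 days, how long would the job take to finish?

20

Actual critical path: Casting→Scouting→Wardrobe→VFX→SoundMix = 1+4+7+6+2 = 20 ⇒ 20 days.
Pickups is off the critical path — its longest chain is 11 days, giving 9 of slack.
The critical path is still Casting→Scouting→Wardrobe→VFX→SoundMix; finish is now 20 days.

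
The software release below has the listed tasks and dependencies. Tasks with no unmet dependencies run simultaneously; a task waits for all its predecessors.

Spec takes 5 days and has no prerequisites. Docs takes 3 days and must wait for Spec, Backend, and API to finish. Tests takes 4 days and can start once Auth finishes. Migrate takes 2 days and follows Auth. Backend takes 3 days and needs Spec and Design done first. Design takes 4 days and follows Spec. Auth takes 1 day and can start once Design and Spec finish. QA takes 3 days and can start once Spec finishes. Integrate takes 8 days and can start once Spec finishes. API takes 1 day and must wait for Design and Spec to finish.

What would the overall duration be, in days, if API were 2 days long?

Critical path before the change: Spec→Design→Backend→Docs = 5+4+3+3 = 15 giving 15 days.
API is off the critical path — its longest chain is 13 days, giving 2 of slack.
That remains the longest chain; total 15 days.

15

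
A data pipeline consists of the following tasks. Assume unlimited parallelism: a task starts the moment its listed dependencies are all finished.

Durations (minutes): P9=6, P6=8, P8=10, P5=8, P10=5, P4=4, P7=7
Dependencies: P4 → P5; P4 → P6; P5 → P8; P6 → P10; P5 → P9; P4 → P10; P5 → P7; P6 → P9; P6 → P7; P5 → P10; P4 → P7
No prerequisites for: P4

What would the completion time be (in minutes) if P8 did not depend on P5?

19

Original critical path: P4→P5→P8 = 4+8+10 = 22 ⇒ 22 minutes.
Without P5→P8, P8's earliest start moves from 12 to 0.
The longest chain is now P4→P5→P7 = 4+8+7 = 19, so the data pipeline takes 19 minutes.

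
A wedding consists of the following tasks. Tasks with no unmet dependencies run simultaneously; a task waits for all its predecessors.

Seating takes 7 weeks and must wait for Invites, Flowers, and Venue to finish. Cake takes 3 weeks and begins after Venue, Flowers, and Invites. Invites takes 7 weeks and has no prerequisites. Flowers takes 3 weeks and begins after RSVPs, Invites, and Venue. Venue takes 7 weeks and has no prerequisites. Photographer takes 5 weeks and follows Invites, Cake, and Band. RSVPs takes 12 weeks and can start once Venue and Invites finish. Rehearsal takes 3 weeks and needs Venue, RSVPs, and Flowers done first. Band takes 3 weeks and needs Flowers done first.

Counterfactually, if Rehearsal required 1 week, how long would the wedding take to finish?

Actual critical path: Venue→RSVPs→Flowers→Cake→Photographer = 7+12+3+3+5 = 30 ⇒ 30 weeks.
Rehearsal is off the critical path — its longest chain is 25 weeks, giving 5 of slack.
No other chain overtakes it, so the finish is 30 weeks.

30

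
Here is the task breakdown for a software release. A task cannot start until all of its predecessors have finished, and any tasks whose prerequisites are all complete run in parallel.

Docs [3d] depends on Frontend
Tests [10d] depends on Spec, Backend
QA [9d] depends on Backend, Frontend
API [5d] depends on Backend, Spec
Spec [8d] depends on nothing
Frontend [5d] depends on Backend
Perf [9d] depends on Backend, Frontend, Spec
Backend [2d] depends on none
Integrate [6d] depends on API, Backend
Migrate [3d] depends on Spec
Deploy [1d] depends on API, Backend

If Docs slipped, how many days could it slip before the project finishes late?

The longest chain is Spec→API→Integrate = 8+5+6 = 19; overall finish 19 days.
Docs finishes as early as 10 and must finish by 19.
Float = 19 − 10 = 9.

9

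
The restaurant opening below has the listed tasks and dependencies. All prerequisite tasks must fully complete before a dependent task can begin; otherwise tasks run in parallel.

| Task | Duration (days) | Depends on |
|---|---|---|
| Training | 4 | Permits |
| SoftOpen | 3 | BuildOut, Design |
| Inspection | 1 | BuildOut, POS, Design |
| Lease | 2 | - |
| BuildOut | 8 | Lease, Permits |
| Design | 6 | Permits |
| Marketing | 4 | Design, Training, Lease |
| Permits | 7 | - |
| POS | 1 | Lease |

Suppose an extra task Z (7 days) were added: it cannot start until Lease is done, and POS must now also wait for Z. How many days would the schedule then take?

Originally the schedule takes 18 days.
With Z inserted, POS now waits for max(Lease, Z).
New critical path: Permits→BuildOut→SoftOpen = 7+8+3 = 18 ⇒ 18 days.

18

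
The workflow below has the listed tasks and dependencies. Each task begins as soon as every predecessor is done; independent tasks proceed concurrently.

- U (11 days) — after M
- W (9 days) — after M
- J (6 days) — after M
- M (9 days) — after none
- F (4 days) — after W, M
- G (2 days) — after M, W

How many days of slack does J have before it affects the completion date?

7

Critical path: M→W→F = 9+9+4 = 22, so the finish is 22 days.
Longest path through J: 15 days (earliest finish 15, latest finish 22).
Float = 22 − 15 = 7.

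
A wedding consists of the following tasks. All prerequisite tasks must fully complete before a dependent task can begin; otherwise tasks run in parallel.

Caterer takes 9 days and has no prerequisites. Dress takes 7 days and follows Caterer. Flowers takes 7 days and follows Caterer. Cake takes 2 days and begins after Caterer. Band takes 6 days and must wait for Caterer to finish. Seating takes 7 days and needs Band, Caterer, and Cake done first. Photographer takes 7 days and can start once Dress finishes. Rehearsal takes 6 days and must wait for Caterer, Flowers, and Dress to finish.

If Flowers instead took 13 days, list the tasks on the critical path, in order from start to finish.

Caterer, Flowers, Rehearsal

Critical path before the change: Caterer→Dress→Photographer = 9+7+7 = 23 giving 23 days.
The longest path through Flowers is only 22 days, so Flowers has float 1.
The binding chain switches to Caterer→Flowers→Rehearsal = 9+13+6 = 28; finish 28 days.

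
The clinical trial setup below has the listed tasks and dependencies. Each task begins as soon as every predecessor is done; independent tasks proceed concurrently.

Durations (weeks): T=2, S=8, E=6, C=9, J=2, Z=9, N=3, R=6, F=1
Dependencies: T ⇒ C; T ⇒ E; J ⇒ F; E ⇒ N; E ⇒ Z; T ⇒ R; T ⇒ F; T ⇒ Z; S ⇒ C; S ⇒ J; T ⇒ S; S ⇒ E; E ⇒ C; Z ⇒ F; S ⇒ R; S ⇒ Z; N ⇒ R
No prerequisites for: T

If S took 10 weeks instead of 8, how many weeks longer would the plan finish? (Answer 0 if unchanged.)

Critical path before the change: T→S→E→Z→F = 2+8+6+9+1 = 26 giving 26 weeks.
S lies on that path, so at 10 weeks the path becomes 28 weeks.
That remains the longest chain; total 28 weeks.
Change in finish: 28 − 26 = +2 weeks.

2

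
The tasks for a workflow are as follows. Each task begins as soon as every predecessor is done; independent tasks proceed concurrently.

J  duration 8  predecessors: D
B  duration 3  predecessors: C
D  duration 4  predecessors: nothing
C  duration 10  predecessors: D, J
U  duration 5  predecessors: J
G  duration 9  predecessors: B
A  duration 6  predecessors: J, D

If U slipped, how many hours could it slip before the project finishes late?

The longest chain is D→J→C→B→G = 4+8+10+3+9 = 34; overall finish 34 hours.
Longest path through U: 17 hours (earliest finish 17, latest finish 34).
So U can slip 34 − 17 = 17 hours.

17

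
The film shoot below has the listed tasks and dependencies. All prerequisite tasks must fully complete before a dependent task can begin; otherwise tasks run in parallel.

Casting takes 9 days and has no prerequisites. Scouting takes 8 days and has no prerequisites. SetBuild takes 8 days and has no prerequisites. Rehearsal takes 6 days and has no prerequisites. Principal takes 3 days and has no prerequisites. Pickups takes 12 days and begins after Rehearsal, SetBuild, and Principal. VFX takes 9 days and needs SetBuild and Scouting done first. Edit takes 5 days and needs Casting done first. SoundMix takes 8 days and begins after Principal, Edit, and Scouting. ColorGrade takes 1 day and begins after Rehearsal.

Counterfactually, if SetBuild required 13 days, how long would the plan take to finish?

Baseline: Casting→Edit→SoundMix = 9+5+8 = 22 → 22 days.
SetBuild is off the critical path — its longest chain is 20 days, giving 2 of slack.
Now SetBuild→Pickups = 13+12 = 25 is longest, so the finish becomes 25 days.

25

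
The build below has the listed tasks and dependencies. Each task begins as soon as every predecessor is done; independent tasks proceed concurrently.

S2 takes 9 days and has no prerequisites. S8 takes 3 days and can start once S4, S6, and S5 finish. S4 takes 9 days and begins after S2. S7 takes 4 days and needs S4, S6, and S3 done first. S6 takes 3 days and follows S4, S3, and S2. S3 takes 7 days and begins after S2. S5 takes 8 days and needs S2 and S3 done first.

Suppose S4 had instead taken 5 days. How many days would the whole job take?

27

Critical path before the change: S2→S3→S5→S8 = 9+7+8+3 = 27 giving 27 days.
S4 is off the critical path — its longest chain is 25 days, giving 2 of slack.
No other chain overtakes it, so the finish is 27 days.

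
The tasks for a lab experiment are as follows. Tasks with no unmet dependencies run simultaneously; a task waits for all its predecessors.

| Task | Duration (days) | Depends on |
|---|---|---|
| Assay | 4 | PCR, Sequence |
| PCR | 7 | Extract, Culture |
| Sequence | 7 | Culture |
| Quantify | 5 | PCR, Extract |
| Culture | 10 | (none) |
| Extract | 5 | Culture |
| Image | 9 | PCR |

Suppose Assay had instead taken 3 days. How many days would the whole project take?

Baseline: Culture→Extract→PCR→Image = 10+5+7+9 = 31 → 31 days.
Assay has 5 days of float (longest path through it is 26).
The critical path is still Culture→Extract→PCR→Image; finish is now 31 days.

31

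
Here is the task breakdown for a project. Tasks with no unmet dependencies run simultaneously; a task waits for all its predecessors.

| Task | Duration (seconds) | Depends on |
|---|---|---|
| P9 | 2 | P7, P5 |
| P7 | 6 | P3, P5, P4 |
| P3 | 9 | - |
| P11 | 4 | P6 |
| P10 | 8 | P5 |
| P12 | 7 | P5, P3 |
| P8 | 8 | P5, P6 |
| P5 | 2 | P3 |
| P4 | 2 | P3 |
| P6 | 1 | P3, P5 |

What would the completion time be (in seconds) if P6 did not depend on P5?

19

Before: longest chain P3→P5→P6→P8 = 9+2+1+8 = 20, finish 20.
Without P5→P6, P6's earliest start moves from 11 to 9.
New critical path: P3→P4→P7→P9 = 9+2+6+2 = 19 ⇒ 19 seconds.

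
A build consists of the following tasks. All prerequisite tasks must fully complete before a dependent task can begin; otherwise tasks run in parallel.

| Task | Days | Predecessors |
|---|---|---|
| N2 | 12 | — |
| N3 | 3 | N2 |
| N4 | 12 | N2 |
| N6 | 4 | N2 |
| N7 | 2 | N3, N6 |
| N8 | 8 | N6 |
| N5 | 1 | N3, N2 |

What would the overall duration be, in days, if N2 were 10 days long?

22

The binding path is N2→N4 = 12+12 = 24; finish at 24 days.
Since N2 is critical, the -2 change carries straight to that chain (now 22 days).
The critical path is still N2→N4; finish is now 22 days.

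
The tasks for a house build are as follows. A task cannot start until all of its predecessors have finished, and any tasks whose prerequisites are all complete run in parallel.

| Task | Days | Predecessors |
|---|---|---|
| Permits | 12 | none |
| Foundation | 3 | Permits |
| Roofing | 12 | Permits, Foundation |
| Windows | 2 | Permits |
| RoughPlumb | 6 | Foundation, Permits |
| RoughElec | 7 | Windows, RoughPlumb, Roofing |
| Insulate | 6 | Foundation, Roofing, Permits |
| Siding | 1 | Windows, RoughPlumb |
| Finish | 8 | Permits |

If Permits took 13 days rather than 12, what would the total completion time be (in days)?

Actual critical path: Permits→Foundation→Roofing→RoughElec = 12+3+12+7 = 34 ⇒ 34 days.
Permits lies on that path, so at 13 days the path becomes 35 days.
That remains the longest chain; total 35 days.

35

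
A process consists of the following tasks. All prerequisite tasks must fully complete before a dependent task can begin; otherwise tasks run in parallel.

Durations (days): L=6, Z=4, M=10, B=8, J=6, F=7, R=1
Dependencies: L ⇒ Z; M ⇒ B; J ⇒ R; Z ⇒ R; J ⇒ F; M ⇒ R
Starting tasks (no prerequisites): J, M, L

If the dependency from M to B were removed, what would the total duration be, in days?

Original critical path: M→B = 10+8 = 18 ⇒ 18 days.
Without M→B, B's earliest start moves from 10 to 0.
The longest chain is now J→F = 6+7 = 13, so the project takes 13 days.

13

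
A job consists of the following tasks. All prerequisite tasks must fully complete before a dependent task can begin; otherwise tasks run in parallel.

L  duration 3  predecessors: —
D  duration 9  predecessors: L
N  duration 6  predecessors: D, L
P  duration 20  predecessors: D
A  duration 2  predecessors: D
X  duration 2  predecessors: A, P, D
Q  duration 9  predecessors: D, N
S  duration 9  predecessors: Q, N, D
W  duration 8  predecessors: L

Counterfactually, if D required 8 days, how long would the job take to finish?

Baseline: L→D→N→Q→S = 3+9+6+9+9 = 36 → 36 days.
D is on the critical path; changing it to 8 makes that path 35 days.
No other chain overtakes it, so the finish is 35 days.

35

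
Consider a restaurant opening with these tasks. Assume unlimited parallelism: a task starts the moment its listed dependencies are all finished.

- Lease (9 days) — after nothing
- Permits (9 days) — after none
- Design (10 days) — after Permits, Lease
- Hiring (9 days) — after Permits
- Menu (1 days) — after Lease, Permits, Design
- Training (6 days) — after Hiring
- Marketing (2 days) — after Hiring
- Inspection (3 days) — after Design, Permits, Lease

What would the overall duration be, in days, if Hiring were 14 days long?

29

Actual critical path: Permits→Hiring→Training = 9+9+6 = 24 ⇒ 24 days.
Hiring lies on that path, so at 14 days the path becomes 29 days.
No other chain overtakes it, so the finish is 29 days.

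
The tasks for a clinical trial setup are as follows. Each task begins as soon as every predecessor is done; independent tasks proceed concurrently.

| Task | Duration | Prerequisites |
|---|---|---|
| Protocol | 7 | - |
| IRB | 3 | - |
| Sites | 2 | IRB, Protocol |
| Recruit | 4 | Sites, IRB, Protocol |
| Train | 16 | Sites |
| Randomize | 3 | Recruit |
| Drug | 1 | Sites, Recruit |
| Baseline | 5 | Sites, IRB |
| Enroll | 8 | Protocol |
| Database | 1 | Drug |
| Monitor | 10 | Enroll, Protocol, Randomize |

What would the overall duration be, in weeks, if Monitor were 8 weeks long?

25

Actual critical path: Protocol→Sites→Recruit→Randomize→Monitor = 7+2+4+3+10 = 26 ⇒ 26 weeks.
Monitor lies on that path, so at 8 weeks the path becomes 24 weeks.
The binding chain switches to Protocol→Sites→Train = 7+2+16 = 25; finish 25 weeks.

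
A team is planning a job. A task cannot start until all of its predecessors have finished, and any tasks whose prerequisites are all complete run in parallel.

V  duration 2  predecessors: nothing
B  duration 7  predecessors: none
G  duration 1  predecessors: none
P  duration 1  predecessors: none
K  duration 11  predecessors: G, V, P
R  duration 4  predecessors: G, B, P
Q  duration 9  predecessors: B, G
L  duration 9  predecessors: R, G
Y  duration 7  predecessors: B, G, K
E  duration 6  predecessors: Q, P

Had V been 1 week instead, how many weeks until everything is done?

Critical path before the change: B→Q→E = 7+9+6 = 22 giving 22 weeks.
The longest path through V is only 20 weeks, so V has float 2.
The critical path is still B→Q→E; finish is now 22 weeks.

22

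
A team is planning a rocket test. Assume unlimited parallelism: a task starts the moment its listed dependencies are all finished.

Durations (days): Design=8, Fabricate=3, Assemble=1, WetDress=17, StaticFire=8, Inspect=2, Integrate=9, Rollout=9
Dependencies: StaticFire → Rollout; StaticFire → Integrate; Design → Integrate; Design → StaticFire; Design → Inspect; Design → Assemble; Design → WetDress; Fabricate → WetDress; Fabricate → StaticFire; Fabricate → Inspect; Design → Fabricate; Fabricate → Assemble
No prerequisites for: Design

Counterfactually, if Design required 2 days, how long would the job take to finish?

22

Critical path before the change: Design→Fabricate→WetDress = 8+3+17 = 28 giving 28 days.
Design lies on that path, so at 2 days the path becomes 22 days.
That remains the longest chain; total 22 days.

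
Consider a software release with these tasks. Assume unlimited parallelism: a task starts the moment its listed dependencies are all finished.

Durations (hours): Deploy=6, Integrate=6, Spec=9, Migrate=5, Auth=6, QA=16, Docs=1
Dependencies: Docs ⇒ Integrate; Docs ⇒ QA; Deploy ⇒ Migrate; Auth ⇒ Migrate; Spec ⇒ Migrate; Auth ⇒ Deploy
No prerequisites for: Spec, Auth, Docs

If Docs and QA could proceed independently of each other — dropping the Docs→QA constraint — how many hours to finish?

17

Original critical path: Auth→Deploy→Migrate = 6+6+5 = 17 ⇒ 17 hours.
Without Docs→QA, QA's earliest start moves from 1 to 0.
The longest chain is now Auth→Deploy→Migrate = 6+6+5 = 17, so the project takes 17 hours.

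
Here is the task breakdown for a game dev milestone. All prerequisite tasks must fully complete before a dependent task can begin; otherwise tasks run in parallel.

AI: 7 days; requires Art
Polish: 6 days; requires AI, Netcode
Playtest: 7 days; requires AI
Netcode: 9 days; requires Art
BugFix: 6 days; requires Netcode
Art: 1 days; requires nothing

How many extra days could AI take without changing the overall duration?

1

Critical path: Art→Netcode→Polish = 1+9+6 = 16, so the finish is 16 days.
AI finishes as early as 8 and must finish by 9.
Float = 16 − 15 = 1.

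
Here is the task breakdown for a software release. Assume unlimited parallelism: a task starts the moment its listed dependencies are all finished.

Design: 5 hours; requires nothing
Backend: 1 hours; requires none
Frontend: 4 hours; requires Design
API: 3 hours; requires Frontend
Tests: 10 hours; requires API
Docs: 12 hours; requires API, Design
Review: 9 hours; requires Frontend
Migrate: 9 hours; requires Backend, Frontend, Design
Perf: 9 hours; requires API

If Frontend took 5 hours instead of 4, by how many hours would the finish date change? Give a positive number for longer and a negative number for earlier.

1

Critical path before the change: Design→Frontend→API→Docs = 5+4+3+12 = 24 giving 24 hours.
Frontend lies on that path, so at 5 hours the path becomes 25 hours.
No other chain overtakes it, so the finish is 25 hours.
Change in finish: 25 − 24 = +1 hours.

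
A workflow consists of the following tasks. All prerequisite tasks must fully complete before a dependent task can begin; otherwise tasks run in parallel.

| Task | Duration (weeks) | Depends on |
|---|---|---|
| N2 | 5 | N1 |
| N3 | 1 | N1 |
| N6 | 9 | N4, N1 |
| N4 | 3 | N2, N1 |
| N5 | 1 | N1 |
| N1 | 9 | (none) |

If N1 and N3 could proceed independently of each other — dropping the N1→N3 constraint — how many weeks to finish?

With the dependency in place, N1→N2→N4→N6 = 9+5+3+9 = 26 sets the finish at 26 weeks.
Without N1→N3, N3's earliest start moves from 9 to 0.
New critical path: N1→N2→N4→N6 = 9+5+3+9 = 26 ⇒ 26 weeks.

26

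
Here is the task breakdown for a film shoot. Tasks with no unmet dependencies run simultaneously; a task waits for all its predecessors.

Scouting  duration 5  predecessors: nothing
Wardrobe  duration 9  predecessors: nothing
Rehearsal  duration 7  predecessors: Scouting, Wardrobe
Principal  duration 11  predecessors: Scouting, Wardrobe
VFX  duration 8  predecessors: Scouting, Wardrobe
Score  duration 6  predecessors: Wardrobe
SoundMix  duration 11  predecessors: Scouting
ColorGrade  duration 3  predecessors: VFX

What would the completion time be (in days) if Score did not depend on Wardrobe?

Original critical path: Wardrobe→Principal = 9+11 = 20 ⇒ 20 days.
Without Wardrobe→Score, Score's earliest start moves from 9 to 0.
New critical path: Wardrobe→Principal = 9+11 = 20 ⇒ 20 days.

20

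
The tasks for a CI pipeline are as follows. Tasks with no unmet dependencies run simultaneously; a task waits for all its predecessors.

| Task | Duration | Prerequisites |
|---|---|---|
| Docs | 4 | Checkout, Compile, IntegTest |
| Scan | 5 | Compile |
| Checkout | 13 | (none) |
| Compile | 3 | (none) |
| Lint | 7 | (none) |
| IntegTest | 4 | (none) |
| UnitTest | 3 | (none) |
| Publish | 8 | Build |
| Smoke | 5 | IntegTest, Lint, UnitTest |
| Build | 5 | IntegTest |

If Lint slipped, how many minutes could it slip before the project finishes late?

Critical path: Checkout→Docs = 13+4 = 17, so the finish is 17 minutes.
The longest chain containing Lint totals 12 minutes.
Slack of Lint = 5 − 0 = 5 minutes.

5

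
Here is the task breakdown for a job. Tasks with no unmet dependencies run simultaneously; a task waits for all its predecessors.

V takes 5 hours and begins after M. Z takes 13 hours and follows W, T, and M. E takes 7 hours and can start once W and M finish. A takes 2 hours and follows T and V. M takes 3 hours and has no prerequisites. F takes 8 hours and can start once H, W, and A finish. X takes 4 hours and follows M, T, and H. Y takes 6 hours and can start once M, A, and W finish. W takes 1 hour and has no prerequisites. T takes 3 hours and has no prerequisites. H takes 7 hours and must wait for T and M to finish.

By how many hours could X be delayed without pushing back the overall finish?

Critical path: M→H→F = 3+7+8 = 18, so the finish is 18 hours.
X finishes as early as 14 and must finish by 18.
Float = 18 − 14 = 4.

4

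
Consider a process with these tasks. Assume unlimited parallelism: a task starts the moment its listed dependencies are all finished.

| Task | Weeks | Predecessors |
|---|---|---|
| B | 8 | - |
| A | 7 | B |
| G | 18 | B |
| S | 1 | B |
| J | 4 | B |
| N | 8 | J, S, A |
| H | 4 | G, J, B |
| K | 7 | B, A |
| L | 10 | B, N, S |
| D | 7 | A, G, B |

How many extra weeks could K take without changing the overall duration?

11

The longest chain is B→A→N→L = 8+7+8+10 = 33; overall finish 33 weeks.
Longest path through K: 22 weeks (earliest finish 22, latest finish 33).
So K can slip 33 − 22 = 11 weeks.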